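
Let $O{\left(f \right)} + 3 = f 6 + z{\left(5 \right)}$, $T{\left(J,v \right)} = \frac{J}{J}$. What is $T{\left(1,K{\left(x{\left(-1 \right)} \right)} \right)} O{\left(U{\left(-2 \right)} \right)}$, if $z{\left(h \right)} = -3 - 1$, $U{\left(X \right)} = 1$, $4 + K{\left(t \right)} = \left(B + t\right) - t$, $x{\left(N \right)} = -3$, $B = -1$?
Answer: $-1$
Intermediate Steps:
$K{\left(t \right)} = -5$ ($K{\left(t \right)} = -4 + \left(\left(-1 + t\right) - t\right) = -4 - 1 = -5$)
$T{\left(J,v \right)} = 1$
$z{\left(h \right)} = -4$
$O{\left(f \right)} = -7 + 6 f$ ($O{\left(f \right)} = -3 + \left(f 6 - 4\right) = -3 + \left(6 f - 4\right) = -3 + \left(-4 + 6 f\right) = -7 + 6 f$)
$T{\left(1,K{\left(x{\left(-1 \right)} \right)} \right)} O{\left(U{\left(-2 \right)} \right)} = 1 \left(-7 + 6 \cdot 1\right) = 1 \left(-7 + 6\right) = 1 \left(-1\right) = -1$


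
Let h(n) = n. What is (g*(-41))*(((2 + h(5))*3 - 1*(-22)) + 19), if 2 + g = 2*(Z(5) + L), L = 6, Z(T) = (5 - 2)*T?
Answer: -101680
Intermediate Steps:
Z(T) = 3*T
g = 40 (g = -2 + 2*(3*5 + 6) = -2 + 2*(15 + 6) = -2 + 2*21 = -2 + 42 = 40)
(g*(-41))*(((2 + h(5))*3 - 1*(-22)) + 19) = (40*(-41))*(((2 + 5)*3 - 1*(-22)) + 19) = -1640*((7*3 + 22) + 19) = -1640*((21 + 22) + 19) = -1640*(43 + 19) = -1640*62 = -101680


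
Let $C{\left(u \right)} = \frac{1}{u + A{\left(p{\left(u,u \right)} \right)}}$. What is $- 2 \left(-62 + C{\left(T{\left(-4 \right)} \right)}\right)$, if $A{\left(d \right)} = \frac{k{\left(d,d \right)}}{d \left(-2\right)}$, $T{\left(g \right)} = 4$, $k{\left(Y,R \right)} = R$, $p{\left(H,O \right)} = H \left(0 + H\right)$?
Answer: $\frac{864}{7} \approx 123.43$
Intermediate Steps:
$p{\left(H,O \right)} = H^{2}$ ($p{\left(H,O \right)} = H H = H^{2}$)
$A{\left(d \right)} = - \frac{1}{2}$ ($A{\left(d \right)} = \frac{d}{d \left(-2\right)} = \frac{d}{\left(-2\right) d} = d \left(- \frac{1}{2 d}\right) = - \frac{1}{2}$)
$C{\left(u \right)} = \frac{1}{- \frac{1}{2} + u}$ ($C{\left(u \right)} = \frac{1}{u - \frac{1}{2}} = \frac{1}{- \frac{1}{2} + u}$)
$- 2 \left(-62 + C{\left(T{\left(-4 \right)} \right)}\right) = - 2 \left(-62 + \frac{2}{-1 + 2 \cdot 4}\right) = - 2 \left(-62 + \frac{2}{-1 + 8}\right) = - 2 \left(-62 + \frac{2}{7}\right) = \left(-2\right) \left(- \frac{432}{7}\right) = \frac{864}{7}$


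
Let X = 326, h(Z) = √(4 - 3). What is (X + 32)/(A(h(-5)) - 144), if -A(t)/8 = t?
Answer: -179/76 ≈ -2.3553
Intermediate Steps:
h(Z) = 1 (h(Z) = √1 = 1)
A(t) = -8*t
(X + 32)/(A(h(-5)) - 144) = (326 + 32)/(-8*1 - 144) = 358/(-8 - 144) = 358/(-152) = 358*(-1/152) = -179/76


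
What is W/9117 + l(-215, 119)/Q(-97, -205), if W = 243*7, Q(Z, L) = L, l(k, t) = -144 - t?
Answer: 305164/207665 ≈ 1.4695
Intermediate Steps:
W = 1701
W/9117 + l(-215, 119)/Q(-97, -205) = 1701/9117 + (-144 - 1*119)/(-205) = 1701*(1/9117) + (-144 - 119)*(-1/205) = 189/1013 - 263*(-1/205) = 189/1013 + 263/205 = 305164/207665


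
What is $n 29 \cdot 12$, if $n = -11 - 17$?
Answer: $-9744$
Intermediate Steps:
$n = -28$
$n 29 \cdot 12 = \left(-28\right) 29 \cdot 12 = \left(-812\right) 12 = -9744$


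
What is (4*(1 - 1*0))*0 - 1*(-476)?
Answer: 476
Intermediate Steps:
(4*(1 - 1*0))*0 - 1*(-476) = (4*(1 + 0))*0 + 476 = (4*1)*0 + 476 = 4*0 + 476 = 0 + 476 = 476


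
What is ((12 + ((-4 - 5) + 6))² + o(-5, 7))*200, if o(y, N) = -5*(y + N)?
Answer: 14200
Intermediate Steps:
o(y, N) = -5*N - 5*y (o(y, N) = -5*(N + y) = -5*N - 5*y)
((12 + ((-4 - 5) + 6))² + o(-5, 7))*200 = ((12 + ((-4 - 5) + 6))² + (-5*7 - 5*(-5)))*200 = ((12 + (-9 + 6))² + (-35 + 25))*200 = ((12 - 3)² - 10)*200 = (9² - 10)*200 = (81 - 10)*200 = 71*200 = 14200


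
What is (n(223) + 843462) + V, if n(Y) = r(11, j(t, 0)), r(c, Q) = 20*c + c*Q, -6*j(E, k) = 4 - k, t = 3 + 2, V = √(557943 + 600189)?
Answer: 2531024/3 + 2*√289533 ≈ 8.4475e+5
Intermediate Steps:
V = 2*√289533 (V = √1158132 = 2*√289533 ≈ 1076.2)
t = 5
j(E, k) = -⅔ + k/6 (j(E, k) = -(4 - k)/6 = -⅔ + k/6)
r(c, Q) = 20*c + Q*c
n(Y) = 638/3 (n(Y) = 11*(20 + (-⅔ + (⅙)*0)) = 11*(20 + (-⅔ + 0)) = 11*(20 - ⅔) = 11*(58/3) = 638/3)
(n(223) + 843462) + V = (638/3 + 843462) + 2*√289533 = 2531024/3 + 2*√289533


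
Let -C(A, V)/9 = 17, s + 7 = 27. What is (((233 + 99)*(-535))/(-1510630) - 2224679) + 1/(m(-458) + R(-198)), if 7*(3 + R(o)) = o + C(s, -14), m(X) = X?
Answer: -1202446532059111/540503414 ≈ -2.2247e+6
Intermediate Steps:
s = 20 (s = -7 + 27 = 20)
C(A, V) = -153 (C(A, V) = -9*17 = -153)
R(o) = -174/7 + o/7 (R(o) = -3 + (o - 153)/7 = -3 + (-153 + o)/7 = -3 + (-153/7 + o/7) = -174/7 + o/7)
(((233 + 99)*(-535))/(-1510630) - 2224679) + 1/(m(-458) + R(-198)) = (((233 + 99)*(-535))/(-1510630) - 2224679) + 1/(-458 + (-174/7 + (⅐)*(-198))) = ((332*(-535))*(-1/1510630) - 2224679) + 1/(-458 + (-174/7 - 198/7)) = (-177620*(-1/1510630) - 2224679) + 1/(-458 - 372/7) = (17762/151063 - 2224679) + 1/(-3578/7) = -336066666015/151063 - 7/3578 = -1202446532059111/540503414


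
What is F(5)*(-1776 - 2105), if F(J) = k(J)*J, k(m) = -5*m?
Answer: 485125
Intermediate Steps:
F(J) = -5*J**2 (F(J) = (-5*J)*J = -5*J**2)
F(5)*(-1776 - 2105) = (-5*5**2)*(-1776 - 2105) = -5*25*(-3881) = -125*(-3881) = 485125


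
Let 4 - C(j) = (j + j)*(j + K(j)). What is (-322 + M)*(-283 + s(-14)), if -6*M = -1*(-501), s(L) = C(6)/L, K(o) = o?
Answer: 221403/2 ≈ 1.1070e+5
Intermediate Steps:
C(j) = 4 - 4*j² (C(j) = 4 - (j + j)*(j + j) = 4 - 2*j*2*j = 4 - 4*j²)
s(L) = -140/L (s(L) = (4 - 4*6²)/L = (4 - 4*36)/L = (4 - 144)/L = -140/L)
M = -167/2 (M = -(-1)*(-501)/6 = -⅙*501 = -167/2 ≈ -83.500)
(-322 + M)*(-283 + s(-14)) = (-322 - 167/2)*(-283 - 140/(-14)) = -811*(-283 - 140*(-1/14))/2 = -811*(-283 + 10)/2 = -811/2*(-273) = 221403/2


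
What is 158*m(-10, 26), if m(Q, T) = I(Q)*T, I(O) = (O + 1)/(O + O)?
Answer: 9243/5 ≈ 1848.6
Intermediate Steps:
I(O) = (1 + O)/(2*O) (I(O) = (1 + O)/((2*O)) = (1 + O)*(1/(2*O)) = (1 + O)/(2*O))
m(Q, T) = T*(1 + Q)/(2*Q) (m(Q, T) = ((1 + Q)/(2*Q))*T = T*(1 + Q)/(2*Q))
158*m(-10, 26) = 158*((1/2)*26*(1 - 10)/(-10)) = 158*((1/2)*26*(-1/10)*(-9)) = 158*(117/10) = 9243/5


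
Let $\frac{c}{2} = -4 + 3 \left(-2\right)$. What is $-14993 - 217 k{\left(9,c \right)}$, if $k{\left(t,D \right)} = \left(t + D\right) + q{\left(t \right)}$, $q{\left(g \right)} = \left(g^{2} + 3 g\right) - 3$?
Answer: $-35391$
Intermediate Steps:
$c = -20$ ($c = 2 \left(-4 + 3 \left(-2\right)\right) = 2 \left(-4 - 6\right) = 2 \left(-10\right) = -20$)
$q{\left(g \right)} = -3 + g^{2} + 3 g$
$k{\left(t,D \right)} = -3 + D + t^{2} + 4 t$ ($k{\left(t,D \right)} = \left(t + D\right) + \left(-3 + t^{2} + 3 t\right) = \left(D + t\right) + \left(-3 + t^{2} + 3 t\right) = -3 + D + t^{2} + 4 t$)
$-14993 - 217 k{\left(9,c \right)} = -14993 - 217 \left(-3 - 20 + 9^{2} + 4 \cdot 9\right) = -14993 - 217 \left(-3 - 20 + 81 + 36\right) = -14993 - 217 \cdot 94 = -14993 - 20398 = -35391$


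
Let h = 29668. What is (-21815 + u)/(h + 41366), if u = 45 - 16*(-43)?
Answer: -10541/35517 ≈ -0.29679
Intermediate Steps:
u = 733 (u = 45 + 688 = 733)
(-21815 + u)/(h + 41366) = (-21815 + 733)/(29668 + 41366) = -21082/71034 = -21082*1/71034 = -10541/35517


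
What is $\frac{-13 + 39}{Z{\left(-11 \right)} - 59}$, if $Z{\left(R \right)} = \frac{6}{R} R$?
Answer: $- \frac{26}{53} \approx -0.49057$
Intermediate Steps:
$Z{\left(R \right)} = 6$
$\frac{-13 + 39}{Z{\left(-11 \right)} - 59} = \frac{-13 + 39}{6 - 59} = \frac{26}{-53} = 26 \left(- \frac{1}{53}\right) = - \frac{26}{53}$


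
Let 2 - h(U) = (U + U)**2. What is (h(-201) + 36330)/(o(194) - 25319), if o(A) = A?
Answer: 125272/25125 ≈ 4.9859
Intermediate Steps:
h(U) = 2 - 4*U**2 (h(U) = 2 - (U + U)**2 = 2 - (2*U)**2 = 2 - 4*U**2)
(h(-201) + 36330)/(o(194) - 25319) = ((2 - 4*(-201)**2) + 36330)/(194 - 25319) = ((2 - 4*40401) + 36330)/(-25125) = ((2 - 161604) + 36330)*(-1/25125) = (-161602 + 36330)*(-1/25125) = -125272*(-1/25125) = 125272/25125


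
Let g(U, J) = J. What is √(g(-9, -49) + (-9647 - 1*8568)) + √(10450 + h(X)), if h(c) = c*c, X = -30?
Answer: 5*√454 + 2*I*√4566 ≈ 106.54 + 135.14*I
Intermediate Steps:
h(c) = c²
√(g(-9, -49) + (-9647 - 1*8568)) + √(10450 + h(X)) = √(-49 + (-9647 - 1*8568)) + √(10450 + (-30)²) = √(-49 + (-9647 - 8568)) + √(10450 + 900) = √(-49 - 18215) + √11350 = √(-18264) + 5*√454 = 2*I*√4566 + 5*√454 = 5*√454 + 2*I*√4566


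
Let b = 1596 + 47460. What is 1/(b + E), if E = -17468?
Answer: 1/31588 ≈ 3.1658e-5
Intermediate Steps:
b = 49056
1/(b + E) = 1/(49056 - 17468) = 1/31588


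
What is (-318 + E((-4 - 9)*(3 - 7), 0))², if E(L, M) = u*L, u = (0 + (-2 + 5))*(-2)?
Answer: 396900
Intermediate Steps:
u = -6 (u = (0 + 3)*(-2) = 3*(-2) = -6)
E(L, M) = -6*L
(-318 + E((-4 - 9)*(3 - 7), 0))² = (-318 - 6*(-4 - 9)*(3 - 7))² = (-318 - (-78)*(-4))² = (-318 - 6*52)² = (-318 - 312)² = (-630)² = 396900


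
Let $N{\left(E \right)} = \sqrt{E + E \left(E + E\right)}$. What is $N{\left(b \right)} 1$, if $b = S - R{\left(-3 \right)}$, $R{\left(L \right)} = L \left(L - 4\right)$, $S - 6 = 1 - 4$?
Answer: $3 \sqrt{70} \approx 25.1$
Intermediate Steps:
$S = 3$ ($S = 6 + \left(1 - 4\right) = 6 - 3 = 3$)
$R{\left(L \right)} = L \left(-4 + L\right)$
$b = -18$ ($b = 3 - - 3 \left(-4 - 3\right) = 3 - \left(-3\right) \left(-7\right) = 3 - 21 = -18$)
$N{\left(E \right)} = \sqrt{E + 2 E^{2}}$ ($N{\left(E \right)} = \sqrt{E + E 2 E} = \sqrt{E + 2 E^{2}}$)
$N{\left(b \right)} 1 = \sqrt{- 18 \left(1 + 2 \left(-18\right)\right)} 1 = \sqrt{- 18 \left(1 - 36\right)} 1 = \sqrt{\left(-18\right) \left(-35\right)} 1 = \sqrt{630} \cdot 1 = 3 \sqrt{70} \cdot 1 = 3 \sqrt{70}$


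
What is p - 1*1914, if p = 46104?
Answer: 44190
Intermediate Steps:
p - 1*1914 = 46104 - 1*1914 = 46104 - 1914 = 44190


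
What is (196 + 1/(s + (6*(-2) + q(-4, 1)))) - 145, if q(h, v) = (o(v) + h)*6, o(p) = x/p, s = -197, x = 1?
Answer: 11576/227 ≈ 50.996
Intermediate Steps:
o(p) = 1/p
q(h, v) = 6*h + 6/v (q(h, v) = (1/v + h)*6 = (h + 1/v)*6 = 6*h + 6/v)
(196 + 1/(s + (6*(-2) + q(-4, 1)))) - 145 = (196 + 1/(-197 + (6*(-2) + (6*(-4) + 6/1)))) - 145 = (196 + 1/(-197 + (-12 + (-24 + 6*1)))) - 145 = (196 + 1/(-197 + (-12 + (-24 + 6)))) - 145 = (196 + 1/(-197 + (-12 - 18))) - 145 = (196 + 1/(-197 - 30)) - 145 = (196 + 1/(-227)) - 145 = (196 - 1/227) - 145 = 44491/227 - 145 = 11576/227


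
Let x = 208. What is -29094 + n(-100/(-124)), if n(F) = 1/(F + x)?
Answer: -188325431/6473 ≈ -29094.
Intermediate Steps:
n(F) = 1/(208 + F) (n(F) = 1/(F + 208) = 1/(208 + F))
-29094 + n(-100/(-124)) = -29094 + 1/(208 - 100/(-124)) = -29094 + 1/(208 - 100*(-1/124)) = -29094 + 1/(208 + 25/31) = -29094 + 1/(6473/31) = -29094 + 31/6473 = -188325431/6473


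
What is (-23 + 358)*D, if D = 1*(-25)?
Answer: -8375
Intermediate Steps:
D = -25
(-23 + 358)*D = (-23 + 358)*(-25) = 335*(-25) = -8375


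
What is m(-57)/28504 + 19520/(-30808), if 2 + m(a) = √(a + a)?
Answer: -34778731/54884452 + I*√114/28504 ≈ -0.63367 + 0.00037458*I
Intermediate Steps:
m(a) = -2 + √2*√a (m(a) = -2 + √(a + a) = -2 + √(2*a) = -2 + √2*√a)
m(-57)/28504 + 19520/(-30808) = (-2 + √2*√(-57))/28504 + 19520/(-30808) = (-2 + √2*(I*√57))*(1/28504) + 19520*(-1/30808) = (-2 + I*√114)*(1/28504) - 2440/3851 = (-1/14252 + I*√114/28504) - 2440/3851 = -34778731/54884452 + I*√114/28504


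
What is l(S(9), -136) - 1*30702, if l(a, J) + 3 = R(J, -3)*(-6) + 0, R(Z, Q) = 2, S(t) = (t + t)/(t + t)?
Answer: -30717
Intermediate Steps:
S(t) = 1 (S(t) = (2*t)/((2*t)) = (2*t)*(1/(2*t)) = 1)
l(a, J) = -15 (l(a, J) = -3 + (2*(-6) + 0) = -3 + (-12 + 0) = -3 - 12 = -15)
l(S(9), -136) - 1*30702 = -15 - 1*30702 = -15 - 30702 = -30717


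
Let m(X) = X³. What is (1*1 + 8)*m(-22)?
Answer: -95832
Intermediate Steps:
(1*1 + 8)*m(-22) = (1*1 + 8)*(-22)³ = (1 + 8)*(-10648) = 9*(-10648) = -95832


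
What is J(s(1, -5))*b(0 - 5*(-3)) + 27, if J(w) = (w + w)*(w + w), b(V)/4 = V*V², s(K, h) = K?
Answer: 54027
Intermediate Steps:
b(V) = 4*V³ (b(V) = 4*(V*V²) = 4*V³)
J(w) = 4*w² (J(w) = (2*w)*(2*w) = 4*w²)
J(s(1, -5))*b(0 - 5*(-3)) + 27 = (4*1²)*(4*(0 - 5*(-3))³) + 27 = (4*1)*(4*(0 + 15)³) + 27 = 4*(4*15³) + 27 = 4*(4*3375) + 27 = 4*13500 + 27 = 54000 + 27 = 54027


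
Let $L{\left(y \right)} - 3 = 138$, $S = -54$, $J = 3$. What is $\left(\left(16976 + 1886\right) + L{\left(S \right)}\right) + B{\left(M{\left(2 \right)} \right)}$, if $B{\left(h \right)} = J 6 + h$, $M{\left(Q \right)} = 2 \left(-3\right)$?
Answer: $19015$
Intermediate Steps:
$L{\left(y \right)} = 141$ ($L{\left(y \right)} = 3 + 138 = 141$)
$M{\left(Q \right)} = -6$
$B{\left(h \right)} = 18 + h$ ($B{\left(h \right)} = 3 \cdot 6 + h = 18 + h$)
$\left(\left(16976 + 1886\right) + L{\left(S \right)}\right) + B{\left(M{\left(2 \right)} \right)} = \left(\left(16976 + 1886\right) + 141\right) + \left(18 - 6\right) = \left(18862 + 141\right) + 12 = 19003 + 12 = 19015$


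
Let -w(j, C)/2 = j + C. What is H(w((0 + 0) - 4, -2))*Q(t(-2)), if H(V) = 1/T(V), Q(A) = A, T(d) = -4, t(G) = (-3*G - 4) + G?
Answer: 0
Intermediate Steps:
t(G) = -4 - 2*G (t(G) = (-4 - 3*G) + G = -4 - 2*G)
w(j, C) = -2*C - 2*j (w(j, C) = -2*(j + C) = -2*(C + j) = -2*C - 2*j)
H(V) = -1/4 (H(V) = 1/(-4) = 1*(-1/4) = -1/4)
H(w((0 + 0) - 4, -2))*Q(t(-2)) = -(-4 - 2*(-2))/4 = -(-4 + 4)/4 = -1/4*0 = 0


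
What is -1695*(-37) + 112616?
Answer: 175331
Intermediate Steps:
-1695*(-37) + 112616 = 62715 + 112616 = 175331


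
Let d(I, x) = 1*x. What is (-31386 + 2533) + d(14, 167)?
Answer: -28686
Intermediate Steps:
d(I, x) = x
(-31386 + 2533) + d(14, 167) = (-31386 + 2533) + 167 = -28853 + 167 = -28686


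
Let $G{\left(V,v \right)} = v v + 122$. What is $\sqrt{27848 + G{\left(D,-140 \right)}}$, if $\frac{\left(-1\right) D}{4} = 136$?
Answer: $\sqrt{47570} \approx 218.11$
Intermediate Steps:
$D = -544$ ($D = \left(-4\right) 136 = -544$)
$G{\left(V,v \right)} = 122 + v^{2}$ ($G{\left(V,v \right)} = v^{2} + 122 = 122 + v^{2}$)
$\sqrt{27848 + G{\left(D,-140 \right)}} = \sqrt{27848 + \left(122 + \left(-140\right)^{2}\right)} = \sqrt{27848 + \left(122 + 19600\right)} = \sqrt{27848 + 19722} = \sqrt{47570}$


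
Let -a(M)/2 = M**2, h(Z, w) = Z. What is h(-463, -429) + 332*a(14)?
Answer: -130607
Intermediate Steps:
a(M) = -2*M**2
h(-463, -429) + 332*a(14) = -463 + 332*(-2*14**2) = -463 + 332*(-2*196) = -463 + 332*(-392) = -463 - 130144 = -130607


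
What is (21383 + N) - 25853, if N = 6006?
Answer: 1536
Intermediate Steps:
(21383 + N) - 25853 = (21383 + 6006) - 25853 = 27389 - 25853 = 1536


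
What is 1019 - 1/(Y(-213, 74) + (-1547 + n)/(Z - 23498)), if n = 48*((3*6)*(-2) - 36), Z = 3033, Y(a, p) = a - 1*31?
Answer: 5083258148/4988457 ≈ 1019.0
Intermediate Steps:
Y(a, p) = -31 + a (Y(a, p) = a - 31 = -31 + a)
n = -3456 (n = 48*(18*(-2) - 36) = 48*(-36 - 36) = 48*(-72) = -3456)
1019 - 1/(Y(-213, 74) + (-1547 + n)/(Z - 23498)) = 1019 - 1/((-31 - 213) + (-1547 - 3456)/(3033 - 23498)) = 1019 - 1/(-244 - 5003/(-20465)) = 1019 - 1/(-244 - 5003*(-1/20465)) = 1019 - 1/(-244 + 5003/20465) = 1019 - 1/(-4988457/20465) = 1019 - 1*(-20465/4988457) = 1019 + 20465/4988457 = 5083258148/4988457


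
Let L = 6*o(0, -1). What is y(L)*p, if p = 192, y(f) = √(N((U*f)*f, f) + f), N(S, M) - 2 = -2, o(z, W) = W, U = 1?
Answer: 192*I*√6 ≈ 470.3*I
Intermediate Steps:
N(S, M) = 0 (N(S, M) = 2 - 2 = 0)
L = -6 (L = 6*(-1) = -6)
y(f) = √f (y(f) = √(0 + f) = √f)
y(L)*p = √(-6)*192 = (I*√6)*192 = 192*I*√6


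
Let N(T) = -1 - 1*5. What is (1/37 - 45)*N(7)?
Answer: 9984/37 ≈ 269.84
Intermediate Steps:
N(T) = -6 (N(T) = -1 - 5 = -6)
(1/37 - 45)*N(7) = (1/37 - 45)*(-6) = -1664/37*(-6) = 9984/37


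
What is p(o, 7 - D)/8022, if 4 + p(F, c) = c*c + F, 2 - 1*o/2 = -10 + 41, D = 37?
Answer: 419/4011 ≈ 0.10446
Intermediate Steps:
o = -58 (o = 4 - 2*(-10 + 41) = 4 - 2*31 = 4 - 62 = -58)
p(F, c) = -4 + F + c² (p(F, c) = -4 + (c*c + F) = -4 + (c² + F) = -4 + (F + c²) = -4 + F + c²)
p(o, 7 - D)/8022 = (-4 - 58 + (7 - 1*37)²)/8022 = (-4 - 58 + (7 - 37)²)*(1/8022) = (-4 - 58 + (-30)²)*(1/8022) = (-4 - 58 + 900)*(1/8022) = 838*(1/8022) = 419/4011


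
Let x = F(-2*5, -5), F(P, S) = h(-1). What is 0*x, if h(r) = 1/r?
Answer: 0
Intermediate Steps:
F(P, S) = -1 (F(P, S) = 1/(-1) = -1)
x = -1
0*x = 0*(-1) = 0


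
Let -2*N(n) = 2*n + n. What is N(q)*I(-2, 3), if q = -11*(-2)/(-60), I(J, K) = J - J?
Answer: 0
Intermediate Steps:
I(J, K) = 0
q = -11/30 (q = 22*(-1/60) = -11/30 ≈ -0.36667)
N(n) = -3*n/2 (N(n) = -(2*n + n)/2 = -3*n/2)
N(q)*I(-2, 3) = -3/2*(-11/30)*0 = (11/20)*0 = 0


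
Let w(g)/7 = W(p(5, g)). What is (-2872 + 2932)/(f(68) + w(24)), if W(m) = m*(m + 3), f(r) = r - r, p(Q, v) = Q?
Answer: 3/14 ≈ 0.21429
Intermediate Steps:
f(r) = 0
W(m) = m*(3 + m)
w(g) = 280 (w(g) = 7*(5*(3 + 5)) = 7*(5*8) = 7*40 = 280)
(-2872 + 2932)/(f(68) + w(24)) = (-2872 + 2932)/(0 + 280) = 60/280 = 60*(1/280) = 3/14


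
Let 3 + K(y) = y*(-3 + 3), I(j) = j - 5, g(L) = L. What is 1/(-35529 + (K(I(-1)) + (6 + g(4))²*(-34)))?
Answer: -1/38932 ≈ -2.5686e-5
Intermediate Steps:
I(j) = -5 + j
K(y) = -3 (K(y) = -3 + y*(-3 + 3) = -3 + y*0 = -3 + 0 = -3)
1/(-35529 + (K(I(-1)) + (6 + g(4))²*(-34))) = 1/(-35529 + (-3 + (6 + 4)²*(-34))) = 1/(-35529 + (-3 + 10²*(-34))) = 1/(-35529 + (-3 + 100*(-34))) = 1/(-35529 + (-3 - 3400)) = 1/(-35529 - 3403) = 1/(-38932) = -1/38932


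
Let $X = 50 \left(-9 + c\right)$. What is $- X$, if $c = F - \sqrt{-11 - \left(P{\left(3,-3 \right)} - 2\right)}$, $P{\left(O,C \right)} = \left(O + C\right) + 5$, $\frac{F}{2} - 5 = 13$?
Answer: $-1350 + 50 i \sqrt{14} \approx -1350.0 + 187.08 i$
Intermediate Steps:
$F = 36$ ($F = 10 + 2 \cdot 13 = 10 + 26 = 36$)
$P{\left(O,C \right)} = 5 + C + O$ ($P{\left(O,C \right)} = \left(C + O\right) + 5 = 5 + C + O$)
$c = 36 - i \sqrt{14}$ ($c = 36 - \sqrt{-11 - \left(\left(5 - 3 + 3\right) - 2\right)} = 36 - \sqrt{-11 - \left(5 - 2\right)} = 36 - \sqrt{-11 - 3} = 36 - \sqrt{-14} = 36 - i \sqrt{14} \approx 36.0 - 3.7417 i$)
$X = 1350 - 50 i \sqrt{14}$ ($X = 50 \left(-9 + \left(36 - i \sqrt{14}\right)\right) = 50 \left(27 - i \sqrt{14}\right) = 1350 - 50 i \sqrt{14} \approx 1350.0 - 187.08 i$)
$- X = - (1350 - 50 i \sqrt{14}) = -1350 + 50 i \sqrt{14}$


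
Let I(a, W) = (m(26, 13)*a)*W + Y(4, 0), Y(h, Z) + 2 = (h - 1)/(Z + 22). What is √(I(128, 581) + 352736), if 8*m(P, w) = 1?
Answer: √175222586/22 ≈ 601.69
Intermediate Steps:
Y(h, Z) = -2 + (-1 + h)/(22 + Z) (Y(h, Z) = -2 + (h - 1)/(Z + 22) = -2 + (-1 + h)/(22 + Z))
m(P, w) = ⅛ (m(P, w) = (⅛)*1 = ⅛)
I(a, W) = -41/22 + W*a/8 (I(a, W) = (a/8)*W + (-45 + 4 - 2*0)/(22 + 0) = W*a/8 + (-45 + 4 + 0)/22 = W*a/8 + (1/22)*(-41) = W*a/8 - 41/22 = -41/22 + W*a/8)
√(I(128, 581) + 352736) = √((-41/22 + (⅛)*581*128) + 352736) = √((-41/22 + 9296) + 352736) = √(204471/22 + 352736) = √(7964663/22) = √175222586/22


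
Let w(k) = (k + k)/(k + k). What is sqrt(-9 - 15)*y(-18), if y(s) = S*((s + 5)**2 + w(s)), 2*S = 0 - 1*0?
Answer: 0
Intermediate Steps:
w(k) = 1 (w(k) = (2*k)/((2*k)) = (2*k)*(1/(2*k)) = 1)
S = 0 (S = (0 - 1*0)/2 = (0 + 0)/2 = (1/2)*0 = 0)
y(s) = 0 (y(s) = 0*((s + 5)**2 + 1) = 0*((5 + s)**2 + 1) = 0*(1 + (5 + s)**2) = 0)
sqrt(-9 - 15)*y(-18) = sqrt(-9 - 15)*0 = sqrt(-24)*0 = (2*I*sqrt(6))*0 = 0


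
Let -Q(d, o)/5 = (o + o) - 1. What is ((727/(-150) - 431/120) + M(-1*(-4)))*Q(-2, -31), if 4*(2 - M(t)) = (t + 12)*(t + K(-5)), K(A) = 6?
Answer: -585123/40 ≈ -14628.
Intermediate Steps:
Q(d, o) = 5 - 10*o (Q(d, o) = -5*((o + o) - 1) = -5*(2*o - 1) = -5*(-1 + 2*o) = 5 - 10*o)
M(t) = 2 - (6 + t)*(12 + t)/4 (M(t) = 2 - (t + 12)*(t + 6)/4 = 2 - (12 + t)*(6 + t)/4 = 2 - (6 + t)*(12 + t)/4)
((727/(-150) - 431/120) + M(-1*(-4)))*Q(-2, -31) = ((727/(-150) - 431/120) + (-16 - (-9)*(-4)/2 - (-1*(-4))²/4))*(5 - 10*(-31)) = ((727*(-1/150) - 431*1/120) + (-16 - 9/2*4 - ¼*4²))*(5 + 310) = ((-727/150 - 431/120) + (-16 - 18 - ¼*16))*315 = (-5063/600 + (-16 - 18 - 4))*315 = (-5063/600 - 38)*315 = -27863/600*315 = -585123/40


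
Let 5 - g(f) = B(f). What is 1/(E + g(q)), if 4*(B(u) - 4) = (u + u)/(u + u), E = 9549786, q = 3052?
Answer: 4/38199147 ≈ 1.0471e-7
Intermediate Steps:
B(u) = 17/4 (B(u) = 4 + ((u + u)/(u + u))/4 = 4 + ((2*u)/((2*u)))/4 = 4 + ((2*u)*(1/(2*u)))/4 = 4 + (1/4)*1 = 4 + 1/4 = 17/4)
g(f) = 3/4 (g(f) = 5 - 1*17/4 = 5 - 17/4 = 3/4)
1/(E + g(q)) = 1/(9549786 + 3/4) = 1/(38199147/4) = 4/38199147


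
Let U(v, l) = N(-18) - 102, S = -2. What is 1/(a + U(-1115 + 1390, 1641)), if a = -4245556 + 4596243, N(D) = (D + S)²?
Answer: 1/350985 ≈ 2.8491e-6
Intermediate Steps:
N(D) = (-2 + D)² (N(D) = (D - 2)² = (-2 + D)²)
a = 350687
U(v, l) = 298 (U(v, l) = (-2 - 18)² - 102 = (-20)² - 102 = 400 - 102 = 298)
1/(a + U(-1115 + 1390, 1641)) = 1/(350687 + 298) = 1/350985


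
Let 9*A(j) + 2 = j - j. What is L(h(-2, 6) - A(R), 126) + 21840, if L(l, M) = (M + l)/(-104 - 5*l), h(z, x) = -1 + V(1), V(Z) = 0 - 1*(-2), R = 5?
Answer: 21642295/991 ≈ 21839.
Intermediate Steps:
V(Z) = 2 (V(Z) = 0 + 2 = 2)
A(j) = -2/9 (A(j) = -2/9 + (j - j)/9 = -2/9 + (1/9)*0 = -2/9 + 0 = -2/9)
h(z, x) = 1 (h(z, x) = -1 + 2 = 1)
L(l, M) = (M + l)/(-104 - 5*l)
L(h(-2, 6) - A(R), 126) + 21840 = (-1*126 - (1 - 1*(-2/9)))/(104 + 5*(1 - 1*(-2/9))) + 21840 = (-126 - (1 + 2/9))/(104 + 5*(1 + 2/9)) + 21840 = (-126 - 1*11/9)/(104 + 5*(11/9)) + 21840 = (-126 - 11/9)/(104 + 55/9) + 21840 = -1145/9/(991/9) + 21840 = (9/991)*(-1145/9) + 21840 = -1145/991 + 21840 = 21642295/991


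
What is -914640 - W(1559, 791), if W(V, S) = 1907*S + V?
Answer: -2424636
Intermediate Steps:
W(V, S) = V + 1907*S
-914640 - W(1559, 791) = -914640 - (1559 + 1907*791) = -914640 - (1559 + 1508437) = -914640 - 1*1509996 = -914640 - 1509996 = -2424636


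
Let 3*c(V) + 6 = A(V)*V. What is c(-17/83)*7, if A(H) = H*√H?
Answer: -14 + 2023*I*√1411/1715361 ≈ -14.0 + 0.0443*I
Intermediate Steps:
A(H) = H^(3/2)
c(V) = -2 + V^(5/2)/3 (c(V) = -2 + (V^(3/2)*V)/3 = -2 + V^(5/2)/3)
c(-17/83)*7 = (-2 + (-17/83)^(5/2)/3)*7 = (-2 + (289*I*√1411/571787)/3)*7 = (-2 + 289*I*√1411/1715361)*7 = -14 + 2023*I*√1411/1715361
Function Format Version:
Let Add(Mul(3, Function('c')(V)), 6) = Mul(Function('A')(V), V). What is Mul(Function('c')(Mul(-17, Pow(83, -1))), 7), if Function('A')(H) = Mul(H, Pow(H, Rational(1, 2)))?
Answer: Add(-14, Mul(Rational(2023, 1715361), I, Pow(1411, Rational(1, 2)))) ≈ Add(-14.000, Mul(0.044300, I))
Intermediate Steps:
Function('A')(H) = Pow(H, Rational(3, 2))
Function('c')(V) = Add(-2, Mul(Rational(1, 3), Pow(V, Rational(5, 2)))) (Function('c')(V) = Add(-2, Mul(Rational(1, 3), Mul(Pow(V, Rational(3, 2)), V))) = Add(-2, Mul(Rational(1, 3), Pow(V, Rational(5, 2)))))
Mul(Function('c')(Mul(-17, Pow(83, -1))), 7) = Mul(Add(-2, Mul(Rational(1, 3), Pow(Mul(-17, Pow(83, -1)), Rational(5, 2)))), 7) = Mul(Add(-2, Mul(Rational(1, 3), Pow(Mul(-17, Rational(1, 83)), Rational(5, 2)))), 7) = Mul(Add(-2, Mul(Rational(1, 3), Pow(Rational(-17, 83), Rational(5, 2)))), 7) = Mul(Add(-2, Mul(Rational(1, 3), Mul(Rational(289, 571787), I, Pow(1411, Rational(1, 2))))), 7) = Mul(Add(-2, Mul(Rational(289, 1715361), I, Pow(1411, Rational(1, 2)))), 7) = Add(-14, Mul(Rational(2023, 1715361), I, Pow(1411, Rational(1, 2))))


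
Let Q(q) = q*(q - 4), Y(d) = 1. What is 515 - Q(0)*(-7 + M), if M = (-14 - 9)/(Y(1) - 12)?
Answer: 515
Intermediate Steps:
Q(q) = q*(-4 + q)
M = 23/11 (M = (-14 - 9)/(1 - 12) = -23/(-11) = -23*(-1/11) = 23/11 ≈ 2.0909)
515 - Q(0)*(-7 + M) = 515 - 0*(-4 + 0)*(-7 + 23/11) = 515 - 0*(-4)*(-54)/11 = 515 - 0*(-54)/11 = 515 - 1*0 = 515 + 0 = 515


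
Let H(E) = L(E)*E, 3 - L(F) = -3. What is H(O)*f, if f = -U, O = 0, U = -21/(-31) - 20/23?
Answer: 0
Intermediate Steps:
U = -137/713 (U = -21*(-1/31) - 20*1/23 = 21/31 - 20/23 = -137/713 ≈ -0.19215)
L(F) = 6 (L(F) = 3 - 1*(-3) = 3 + 3 = 6)
H(E) = 6*E
f = 137/713 (f = -1*(-137/713) = 137/713 ≈ 0.19215)
H(O)*f = (6*0)*(137/713) = 0*(137/713) = 0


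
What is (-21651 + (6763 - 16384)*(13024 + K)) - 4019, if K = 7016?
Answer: -192830510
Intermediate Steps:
(-21651 + (6763 - 16384)*(13024 + K)) - 4019 = (-21651 + (6763 - 16384)*(13024 + 7016)) - 4019 = (-21651 - 9621*20040) - 4019 = (-21651 - 192804840) - 4019 = -192826491 - 4019 = -192830510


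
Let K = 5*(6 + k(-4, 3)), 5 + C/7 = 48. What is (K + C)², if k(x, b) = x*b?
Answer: 73441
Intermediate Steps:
k(x, b) = b*x
C = 301 (C = -35 + 7*48 = -35 + 336 = 301)
K = -30 (K = 5*(6 + 3*(-4)) = 5*(6 - 12) = 5*(-6) = -30)
(K + C)² = (-30 + 301)² = 271² = 73441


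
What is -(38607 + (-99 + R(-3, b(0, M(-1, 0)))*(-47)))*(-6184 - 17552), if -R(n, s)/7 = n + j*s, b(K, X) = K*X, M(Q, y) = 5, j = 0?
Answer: 890598456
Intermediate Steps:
R(n, s) = -7*n (R(n, s) = -7*(n + 0*s) = -7*(n + 0) = -7*n)
-(38607 + (-99 + R(-3, b(0, M(-1, 0)))*(-47)))*(-6184 - 17552) = -(38607 + (-99 - 7*(-3)*(-47)))*(-6184 - 17552) = -(38607 + (-99 + 21*(-47)))*(-23736) = -(38607 + (-99 - 987))*(-23736) = -(38607 - 1086)*(-23736) = -37521*(-23736) = -1*(-890598456) = 890598456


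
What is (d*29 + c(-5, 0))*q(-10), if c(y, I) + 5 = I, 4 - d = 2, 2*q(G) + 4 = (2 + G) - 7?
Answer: -1007/2 ≈ -503.50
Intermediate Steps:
q(G) = -9/2 + G/2 (q(G) = -2 + ((2 + G) - 7)/2 = -2 + (-5 + G)/2 = -2 + (-5/2 + G/2) = -9/2 + G/2)
d = 2 (d = 4 - 1*2 = 4 - 2 = 2)
c(y, I) = -5 + I
(d*29 + c(-5, 0))*q(-10) = (2*29 + (-5 + 0))*(-9/2 + (½)*(-10)) = (58 - 5)*(-9/2 - 5) = 53*(-19/2) = -1007/2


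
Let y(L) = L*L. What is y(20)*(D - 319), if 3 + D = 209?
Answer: -45200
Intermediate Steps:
y(L) = L**2
D = 206 (D = -3 + 209 = 206)
y(20)*(D - 319) = 20**2*(206 - 319) = 400*(-113) = -45200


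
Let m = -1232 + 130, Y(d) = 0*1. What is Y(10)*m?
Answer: 0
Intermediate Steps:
Y(d) = 0
m = -1102
Y(10)*m = 0*(-1102) = 0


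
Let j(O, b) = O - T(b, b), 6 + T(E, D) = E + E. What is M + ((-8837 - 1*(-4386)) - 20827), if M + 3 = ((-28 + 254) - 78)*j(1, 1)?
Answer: -24541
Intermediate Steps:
T(E, D) = -6 + 2*E (T(E, D) = -6 + (E + E) = -6 + 2*E)
j(O, b) = 6 + O - 2*b (j(O, b) = O - (-6 + 2*b) = O + (6 - 2*b) = 6 + O - 2*b)
M = 737 (M = -3 + ((-28 + 254) - 78)*(6 + 1 - 2*1) = -3 + (226 - 78)*(6 + 1 - 2) = -3 + 148*5 = -3 + 740 = 737)
M + ((-8837 - 1*(-4386)) - 20827) = 737 + ((-8837 - 1*(-4386)) - 20827) = 737 + ((-8837 + 4386) - 20827) = 737 + (-4451 - 20827) = 737 - 25278 = -24541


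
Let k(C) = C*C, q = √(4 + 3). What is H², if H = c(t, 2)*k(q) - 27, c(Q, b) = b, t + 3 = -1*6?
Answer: 169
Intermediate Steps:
t = -9 (t = -3 - 1*6 = -3 - 6 = -9)
q = √7 ≈ 2.6458
k(C) = C²
H = -13 (H = 2*(√7)² - 27 = 2*7 - 27 = 14 - 27 = -13)
H² = (-13)² = 169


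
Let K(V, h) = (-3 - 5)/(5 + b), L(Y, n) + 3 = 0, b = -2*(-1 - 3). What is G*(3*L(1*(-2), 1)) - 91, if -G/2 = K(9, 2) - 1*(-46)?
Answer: 9437/13 ≈ 725.92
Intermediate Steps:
b = 8 (b = -2*(-4) = 8)
L(Y, n) = -3 (L(Y, n) = -3 + 0 = -3)
K(V, h) = -8/13 (K(V, h) = (-3 - 5)/(5 + 8) = -8/13)
G = -1180/13 (G = -2*(-8/13 - 1*(-46)) = -2*(-8/13 + 46) = -2*590/13 = -1180/13 ≈ -90.769)
G*(3*L(1*(-2), 1)) - 91 = -3540*(-3)/13 - 91 = -1180/13*(-9) - 91 = 10620/13 - 91 = 9437/13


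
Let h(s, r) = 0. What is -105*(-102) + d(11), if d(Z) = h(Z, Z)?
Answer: 10710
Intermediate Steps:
d(Z) = 0
-105*(-102) + d(11) = -105*(-102) + 0 = 10710 + 0 = 10710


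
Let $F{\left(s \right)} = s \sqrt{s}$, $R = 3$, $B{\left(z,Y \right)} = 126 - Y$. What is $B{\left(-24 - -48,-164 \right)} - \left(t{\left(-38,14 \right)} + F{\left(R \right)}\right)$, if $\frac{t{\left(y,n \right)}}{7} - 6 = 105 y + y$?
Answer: $28444 - 3 \sqrt{3} \approx 28439.0$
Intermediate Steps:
$F{\left(s \right)} = s^{\frac{3}{2}}$
$t{\left(y,n \right)} = 42 + 742 y$ ($t{\left(y,n \right)} = 42 + 7 \left(105 y + y\right) = 42 + 7 \cdot 106 y = 42 + 742 y$)
$B{\left(-24 - -48,-164 \right)} - \left(t{\left(-38,14 \right)} + F{\left(R \right)}\right) = \left(126 - -164\right) - \left(\left(42 + 742 \left(-38\right)\right) + 3^{\frac{3}{2}}\right) = \left(126 + 164\right) - \left(\left(42 - 28196\right) + 3 \sqrt{3}\right) = 290 - \left(-28154 + 3 \sqrt{3}\right) = 290 + \left(28154 - 3 \sqrt{3}\right) = 28444 - 3 \sqrt{3}$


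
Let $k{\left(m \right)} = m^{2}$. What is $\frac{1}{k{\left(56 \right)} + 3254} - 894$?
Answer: $- \frac{5712659}{6390} \approx -894.0$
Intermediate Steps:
$\frac{1}{k{\left(56 \right)} + 3254} - 894 = \frac{1}{56^{2} + 3254} - 894 = \frac{1}{3136 + 3254} - 894 = \frac{1}{6390} - 894 = - \frac{5712659}{6390}$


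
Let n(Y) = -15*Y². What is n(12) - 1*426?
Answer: -2586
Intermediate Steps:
n(12) - 1*426 = -15*12² - 1*426 = -15*144 - 426 = -2160 - 426 = -2586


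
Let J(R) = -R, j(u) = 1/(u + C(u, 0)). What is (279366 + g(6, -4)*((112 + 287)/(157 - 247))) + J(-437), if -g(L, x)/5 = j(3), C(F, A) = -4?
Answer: 1678685/6 ≈ 2.7978e+5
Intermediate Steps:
j(u) = 1/(-4 + u) (j(u) = 1/(u - 4) = 1/(-4 + u))
g(L, x) = 5 (g(L, x) = -5/(-4 + 3) = -5/(-1) = -5*(-1) = 5)
(279366 + g(6, -4)*((112 + 287)/(157 - 247))) + J(-437) = (279366 + 5*((112 + 287)/(157 - 247))) - 1*(-437) = (279366 + 5*(399/(-90))) + 437 = (279366 + 5*(399*(-1/90))) + 437 = (279366 + 5*(-133/30)) + 437 = (279366 - 133/6) + 437 = 1676063/6 + 437 = 1678685/6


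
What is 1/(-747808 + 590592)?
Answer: -1/157216 ≈ -6.3607e-6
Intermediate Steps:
1/(-747808 + 590592) = 1/(-157216) = -1/157216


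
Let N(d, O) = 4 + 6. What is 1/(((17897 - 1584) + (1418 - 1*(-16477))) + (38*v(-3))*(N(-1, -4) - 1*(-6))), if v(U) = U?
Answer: 1/32384 ≈ 3.0879e-5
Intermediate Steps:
N(d, O) = 10
1/(((17897 - 1584) + (1418 - 1*(-16477))) + (38*v(-3))*(N(-1, -4) - 1*(-6))) = 1/(((17897 - 1584) + (1418 - 1*(-16477))) + (38*(-3))*(10 - 1*(-6))) = 1/((16313 + (1418 + 16477)) - 114*(10 + 6)) = 1/((16313 + 17895) - 114*16) = 1/(34208 - 1824) = 1/32384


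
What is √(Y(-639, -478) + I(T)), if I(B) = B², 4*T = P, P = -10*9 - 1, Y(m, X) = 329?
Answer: 3*√1505/4 ≈ 29.096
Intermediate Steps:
P = -91 (P = -90 - 1 = -91)
T = -91/4 (T = (¼)*(-91) = -91/4 ≈ -22.750)
√(Y(-639, -478) + I(T)) = √(329 + (-91/4)²) = √(329 + 8281/16) = √(13545/16) = 3*√1505/4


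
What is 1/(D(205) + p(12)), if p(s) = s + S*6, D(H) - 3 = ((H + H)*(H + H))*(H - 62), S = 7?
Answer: 1/24038357 ≈ 4.1600e-8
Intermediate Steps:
D(H) = 3 + 4*H**2*(-62 + H) (D(H) = 3 + ((H + H)*(H + H))*(H - 62) = 3 + ((2*H)*(2*H))*(-62 + H) = 3 + (4*H**2)*(-62 + H) = 3 + 4*H**2*(-62 + H))
p(s) = 42 + s (p(s) = s + 7*6 = s + 42 = 42 + s)
1/(D(205) + p(12)) = 1/((3 - 248*205**2 + 4*205**3) + (42 + 12)) = 1/((3 - 248*42025 + 4*8615125) + 54) = 1/((3 - 10422200 + 34460500) + 54) = 1/(24038303 + 54) = 1/24038357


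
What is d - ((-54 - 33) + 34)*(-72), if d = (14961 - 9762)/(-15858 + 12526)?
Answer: -12720111/3332 ≈ -3817.6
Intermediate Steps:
d = -5199/3332 (d = 5199/(-3332) = 5199*(-1/3332) = -5199/3332 ≈ -1.5603)
d - ((-54 - 33) + 34)*(-72) = -5199/3332 - ((-54 - 33) + 34)*(-72) = -5199/3332 - (-87 + 34)*(-72) = -5199/3332 - (-53)*(-72) = -5199/3332 - 1*3816 = -5199/3332 - 3816 = -12720111/3332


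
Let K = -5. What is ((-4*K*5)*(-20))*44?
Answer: -88000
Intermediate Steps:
((-4*K*5)*(-20))*44 = ((-4*(-5)*5)*(-20))*44 = ((20*5)*(-20))*44 = (100*(-20))*44 = -2000*44 = -88000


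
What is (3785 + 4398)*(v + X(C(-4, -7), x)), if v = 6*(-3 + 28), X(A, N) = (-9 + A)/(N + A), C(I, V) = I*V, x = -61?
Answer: 40350373/33 ≈ 1.2227e+6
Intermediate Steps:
X(A, N) = (-9 + A)/(A + N)
v = 150 (v = 6*25 = 150)
(3785 + 4398)*(v + X(C(-4, -7), x)) = (3785 + 4398)*(150 + (-9 - 4*(-7))/(-4*(-7) - 61)) = 8183*(150 + (-9 + 28)/(28 - 61)) = 8183*(150 + 19/(-33)) = 8183*(150 - 1/33*19) = 8183*(150 - 19/33) = 8183*(4931/33) = 40350373/33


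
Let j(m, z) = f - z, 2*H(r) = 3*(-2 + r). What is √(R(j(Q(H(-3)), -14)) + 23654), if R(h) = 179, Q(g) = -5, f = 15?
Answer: √23833 ≈ 154.38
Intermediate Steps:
H(r) = -3 + 3*r/2 (H(r) = (3*(-2 + r))/2 = (-6 + 3*r)/2 = -3 + 3*r/2)
j(m, z) = 15 - z
√(R(j(Q(H(-3)), -14)) + 23654) = √(179 + 23654) = √23833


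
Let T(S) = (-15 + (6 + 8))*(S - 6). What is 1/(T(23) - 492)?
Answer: -1/509 ≈ -0.0019646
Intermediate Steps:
T(S) = 6 - S (T(S) = (-15 + 14)*(-6 + S) = -(-6 + S) = 6 - S)
1/(T(23) - 492) = 1/((6 - 1*23) - 492) = 1/((6 - 23) - 492) = 1/(-17 - 492) = 1/(-509) = -1/509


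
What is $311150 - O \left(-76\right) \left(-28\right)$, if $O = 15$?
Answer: $279230$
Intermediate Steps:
$311150 - O \left(-76\right) \left(-28\right) = 311150 - 15 \left(-76\right) \left(-28\right) = 311150 - \left(-1140\right) \left(-28\right) = 311150 - 31920 = 279230$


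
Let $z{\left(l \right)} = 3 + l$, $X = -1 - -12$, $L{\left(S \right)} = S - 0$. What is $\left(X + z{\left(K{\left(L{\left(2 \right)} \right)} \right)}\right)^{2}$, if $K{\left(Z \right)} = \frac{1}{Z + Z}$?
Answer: $\frac{3249}{16} \approx 203.06$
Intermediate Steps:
$L{\left(S \right)} = S$ ($L{\left(S \right)} = S + 0 = S$)
$X = 11$ ($X = -1 + 12 = 11$)
$K{\left(Z \right)} = \frac{1}{2 Z}$
$\left(X + z{\left(K{\left(L{\left(2 \right)} \right)} \right)}\right)^{2} = \left(11 + \left(3 + \frac{1}{2 \cdot 2}\right)\right)^{2} = \left(11 + \left(3 + \frac{1}{2} \cdot \frac{1}{2}\right)\right)^{2} = \left(11 + \left(3 + \frac{1}{4}\right)\right)^{2} = \left(11 + \frac{13}{4}\right)^{2} = \left(\frac{57}{4}\right)^{2} = \frac{3249}{16}$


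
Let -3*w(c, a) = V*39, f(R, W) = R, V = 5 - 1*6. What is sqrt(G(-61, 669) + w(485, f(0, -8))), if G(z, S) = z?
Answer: 4*I*sqrt(3) ≈ 6.9282*I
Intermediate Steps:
V = -1 (V = 5 - 6 = -1)
w(c, a) = 13 (w(c, a) = -(-1)*39/3 = -1/3*(-39) = 13)
sqrt(G(-61, 669) + w(485, f(0, -8))) = sqrt(-61 + 13) = sqrt(-48) = 4*I*sqrt(3)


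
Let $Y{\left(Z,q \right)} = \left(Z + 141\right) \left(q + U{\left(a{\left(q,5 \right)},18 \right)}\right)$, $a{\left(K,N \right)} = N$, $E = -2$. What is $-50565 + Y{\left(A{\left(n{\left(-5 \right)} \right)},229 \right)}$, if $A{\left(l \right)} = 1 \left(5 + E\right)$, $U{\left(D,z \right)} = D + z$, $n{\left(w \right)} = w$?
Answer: $-14277$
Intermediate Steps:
$A{\left(l \right)} = 3$ ($A{\left(l \right)} = 1 \left(5 - 2\right) = 1 \cdot 3 = 3$)
$Y{\left(Z,q \right)} = \left(23 + q\right) \left(141 + Z\right)$ ($Y{\left(Z,q \right)} = \left(Z + 141\right) \left(q + \left(5 + 18\right)\right) = \left(141 + Z\right) \left(q + 23\right) = \left(141 + Z\right) \left(23 + q\right) = \left(23 + q\right) \left(141 + Z\right)$)
$-50565 + Y{\left(A{\left(n{\left(-5 \right)} \right)},229 \right)} = -50565 + \left(3243 + 23 \cdot 3 + 141 \cdot 229 + 3 \cdot 229\right) = -50565 + \left(3243 + 69 + 32289 + 687\right) = -50565 + 36288 = -14277$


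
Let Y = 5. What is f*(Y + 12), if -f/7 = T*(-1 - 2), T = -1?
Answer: -357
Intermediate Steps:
f = -21 (f = -(-7)*(-1 - 2) = -(-7)*(-3) = -7*3 = -21)
f*(Y + 12) = -21*(5 + 12) = -21*17 = -357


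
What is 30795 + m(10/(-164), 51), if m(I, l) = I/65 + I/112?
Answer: 3676676463/119392 ≈ 30795.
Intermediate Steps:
m(I, l) = 177*I/7280 (m(I, l) = I*(1/65) + I*(1/112) = I/65 + I/112 = 177*I/7280)
30795 + m(10/(-164), 51) = 30795 + 177*(10/(-164))/7280 = 30795 + 177*(10*(-1/164))/7280 = 30795 + (177/7280)*(-5/82) = 30795 - 177/119392 = 3676676463/119392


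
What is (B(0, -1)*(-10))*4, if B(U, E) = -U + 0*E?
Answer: 0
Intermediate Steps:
B(U, E) = -U (B(U, E) = -U + 0 = -U)
(B(0, -1)*(-10))*4 = (-1*0*(-10))*4 = (0*(-10))*4 = 0*4 = 0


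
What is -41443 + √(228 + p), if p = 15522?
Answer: -41443 + 15*√70 ≈ -41318.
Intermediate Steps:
-41443 + √(228 + p) = -41443 + √(228 + 15522) = -41443 + √15750 = -41443 + 15*√70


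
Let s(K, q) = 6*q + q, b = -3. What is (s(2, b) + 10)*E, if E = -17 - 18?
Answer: 385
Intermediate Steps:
s(K, q) = 7*q
E = -35
(s(2, b) + 10)*E = (7*(-3) + 10)*(-35) = (-21 + 10)*(-35) = -11*(-35) = 385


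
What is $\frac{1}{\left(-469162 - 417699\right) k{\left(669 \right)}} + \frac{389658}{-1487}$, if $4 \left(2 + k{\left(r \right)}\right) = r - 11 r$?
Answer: $- \frac{1157322247365788}{4416534966143} \approx -262.04$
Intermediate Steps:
$k{\left(r \right)} = -2 - \frac{5 r}{2}$ ($k{\left(r \right)} = -2 + \frac{r - 11 r}{4} = -2 + \frac{\left(-10\right) r}{4} = -2 - \frac{5 r}{2}$)
$\frac{1}{\left(-469162 - 417699\right) k{\left(669 \right)}} + \frac{389658}{-1487} = \frac{1}{\left(-469162 - 417699\right) \left(-2 - \frac{3345}{2}\right)} + \frac{389658}{-1487} = \frac{1}{\left(-886861\right) \left(-2 - \frac{3345}{2}\right)} + 389658 \left(- \frac{1}{1487}\right) = - \frac{1}{886861 \left(- \frac{3349}{2}\right)} - \frac{389658}{1487} = \left(- \frac{1}{886861}\right) \left(- \frac{2}{3349}\right) - \frac{389658}{1487} = \frac{2}{2970097489} - \frac{389658}{1487} = - \frac{1157322247365788}{4416534966143}$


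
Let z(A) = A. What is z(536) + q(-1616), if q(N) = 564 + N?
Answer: -516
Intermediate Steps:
z(536) + q(-1616) = 536 + (564 - 1616) = 536 - 1052 = -516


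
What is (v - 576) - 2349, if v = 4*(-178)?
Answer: -3637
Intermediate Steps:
v = -712
(v - 576) - 2349 = (-712 - 576) - 2349 = -1288 - 2349 = -3637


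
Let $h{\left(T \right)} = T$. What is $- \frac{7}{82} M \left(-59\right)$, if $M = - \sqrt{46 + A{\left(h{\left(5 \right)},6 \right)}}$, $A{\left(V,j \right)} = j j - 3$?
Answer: $- \frac{413 \sqrt{79}}{82} \approx -44.766$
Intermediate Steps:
$A{\left(V,j \right)} = -3 + j^{2}$ ($A{\left(V,j \right)} = j^{2} - 3 = -3 + j^{2}$)
$M = - \sqrt{79}$ ($M = - \sqrt{46 - \left(3 - 6^{2}\right)} = - \sqrt{46 + \left(-3 + 36\right)} = - \sqrt{46 + 33} = - \sqrt{79} \approx -8.8882$)
$- \frac{7}{82} M \left(-59\right) = - \frac{7}{82} \left(- \sqrt{79}\right) \left(-59\right) = \left(-7\right) \frac{1}{82} \left(- \sqrt{79}\right) \left(-59\right) = - \frac{7 \left(- \sqrt{79}\right)}{82} \left(-59\right) = \frac{7 \sqrt{79}}{82} \left(-59\right) = - \frac{413 \sqrt{79}}{82}$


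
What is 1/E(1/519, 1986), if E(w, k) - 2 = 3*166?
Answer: 1/500 ≈ 0.0020000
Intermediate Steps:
E(w, k) = 500 (E(w, k) = 2 + 3*166 = 2 + 498 = 500)
1/E(1/519, 1986) = 1/500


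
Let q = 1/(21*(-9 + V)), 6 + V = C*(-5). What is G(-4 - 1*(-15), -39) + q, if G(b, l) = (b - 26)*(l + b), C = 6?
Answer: 396899/945 ≈ 420.00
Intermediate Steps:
V = -36 (V = -6 + 6*(-5) = -6 - 30 = -36)
G(b, l) = (-26 + b)*(b + l)
q = -1/945 (q = 1/(21*(-9 - 36)) = 1/(21*(-45)) = 1/(-945) = -1/945 ≈ -0.0010582)
G(-4 - 1*(-15), -39) + q = ((-4 - 1*(-15))² - 26*(-4 - 1*(-15)) - 26*(-39) + (-4 - 1*(-15))*(-39)) - 1/945 = ((-4 + 15)² - 26*(-4 + 15) + 1014 + (-4 + 15)*(-39)) - 1/945 = (11² - 26*11 + 1014 + 11*(-39)) - 1/945 = (121 - 286 + 1014 - 429) - 1/945 = 420 - 1/945 = 396899/945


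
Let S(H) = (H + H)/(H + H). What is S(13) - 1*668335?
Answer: -668334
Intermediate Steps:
S(H) = 1 (S(H) = (2*H)/((2*H)) = (2*H)*(1/(2*H)) = 1)
S(13) - 1*668335 = 1 - 1*668335 = 1 - 668335 = -668334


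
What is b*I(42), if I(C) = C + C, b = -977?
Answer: -82068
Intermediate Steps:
I(C) = 2*C
b*I(42) = -1954*42 = -977*84 = -82068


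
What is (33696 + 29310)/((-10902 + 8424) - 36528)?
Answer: -10501/6501 ≈ -1.6153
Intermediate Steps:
(33696 + 29310)/((-10902 + 8424) - 36528) = 63006/(-2478 - 36528) = 63006/(-39006) = 63006*(-1/39006) = -10501/6501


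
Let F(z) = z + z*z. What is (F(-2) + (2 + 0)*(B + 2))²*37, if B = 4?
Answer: 7252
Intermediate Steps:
F(z) = z + z²
(F(-2) + (2 + 0)*(B + 2))²*37 = (-2*(1 - 2) + (2 + 0)*(4 + 2))²*37 = (-2*(-1) + 2*6)²*37 = (2 + 12)²*37 = 14²*37 = 196*37 = 7252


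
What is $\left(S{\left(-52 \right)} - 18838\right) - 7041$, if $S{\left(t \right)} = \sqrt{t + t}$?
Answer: $-25879 + 2 i \sqrt{26} \approx -25879.0 + 10.198 i$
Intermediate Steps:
$S{\left(t \right)} = \sqrt{2} \sqrt{t}$ ($S{\left(t \right)} = \sqrt{2 t} = \sqrt{2} \sqrt{t}$)
$\left(S{\left(-52 \right)} - 18838\right) - 7041 = \left(\sqrt{2} \sqrt{-52} - 18838\right) - 7041 = \left(\sqrt{2} \cdot 2 i \sqrt{13} - 18838\right) - 7041 = \left(2 i \sqrt{26} - 18838\right) - 7041 = \left(-18838 + 2 i \sqrt{26}\right) - 7041 = -25879 + 2 i \sqrt{26}$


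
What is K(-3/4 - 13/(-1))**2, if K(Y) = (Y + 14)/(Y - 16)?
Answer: 49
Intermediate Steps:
K(Y) = (14 + Y)/(-16 + Y)
K(-3/4 - 13/(-1))**2 = ((14 + (-3/4 - 13/(-1)))/(-16 + (-3/4 - 13/(-1))))**2 = ((14 + (-3*1/4 - 13*(-1)))/(-16 + (-3*1/4 - 13*(-1))))**2 = ((14 + (-3/4 + 13))/(-16 + (-3/4 + 13)))**2 = ((14 + 49/4)/(-16 + 49/4))**2 = ((105/4)/(-15/4))**2 = (-4/15*105/4)**2 = (-7)**2 = 49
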